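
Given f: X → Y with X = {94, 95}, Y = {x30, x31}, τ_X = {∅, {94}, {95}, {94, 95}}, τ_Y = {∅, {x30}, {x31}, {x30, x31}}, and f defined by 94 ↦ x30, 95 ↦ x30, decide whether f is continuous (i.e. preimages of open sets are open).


f IS continuous.

Compute f^{-1}(U) for each U ∈ τ_Y:
  U = ∅: f^{-1}(U) = ∅ ∈ τ_X ✓.
  U = {x30}: f^{-1}(U) = {94, 95} ∈ τ_X ✓.
  U = {x31}: f^{-1}(U) = ∅ ∈ τ_X ✓.
  U = {x30, x31}: f^{-1}(U) = {94, 95} ∈ τ_X ✓.
Every preimage lies in τ_X, so f IS continuous.


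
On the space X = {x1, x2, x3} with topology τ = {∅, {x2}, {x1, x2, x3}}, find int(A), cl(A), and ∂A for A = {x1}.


int(A) = ∅, cl(A) = {x1, x3}, ∂A = {x1, x3}.

Closed sets in (X, τ) are complements of opens:
  closed(X, τ) = {∅, {x1, x3}, {x1, x2, x3}}.
int(A) = ⋃ {U ∈ τ : U ⊆ A}. Opens contained in A: ∅.
Taking the union of these: int(A) = ∅.
cl(A) = ⋂ {C closed : A ⊆ C}. Closed sets containing A: {x1, x3}, {x1, x2, x3}.
Intersecting these: cl(A) = {x1, x3}.
∂A = cl(A) ∖ int(A) = {x1, x3} ∖ ∅ = {x1, x3}.


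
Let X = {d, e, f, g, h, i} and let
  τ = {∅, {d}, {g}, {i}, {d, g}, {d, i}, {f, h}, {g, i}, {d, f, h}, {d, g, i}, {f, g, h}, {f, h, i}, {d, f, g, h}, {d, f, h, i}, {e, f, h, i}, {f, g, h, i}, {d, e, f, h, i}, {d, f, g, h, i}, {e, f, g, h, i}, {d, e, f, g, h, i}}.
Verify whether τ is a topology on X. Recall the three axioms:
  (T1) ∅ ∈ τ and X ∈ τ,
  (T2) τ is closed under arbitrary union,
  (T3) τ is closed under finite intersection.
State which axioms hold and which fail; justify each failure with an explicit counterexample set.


τ IS a topology on X.

Axiom (T1): ∅ ∈ τ? Yes; X ∈ τ? Yes.
Axiom (T2/T3): check pairwise unions and intersections of members of τ.
All pairwise intersections and unions checked — each lies in τ. Therefore τ satisfies (T1), (T2), (T3): it IS a topology on X.


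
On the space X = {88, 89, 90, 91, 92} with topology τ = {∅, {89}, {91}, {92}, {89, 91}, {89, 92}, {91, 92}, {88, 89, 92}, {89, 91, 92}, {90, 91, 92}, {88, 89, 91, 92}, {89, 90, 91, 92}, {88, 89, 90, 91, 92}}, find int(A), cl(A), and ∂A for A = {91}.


int(A) = {91}, cl(A) = {90, 91}, ∂A = {90}.

Closed sets in (X, τ) are complements of opens:
  closed(X, τ) = {∅, {88}, {90}, {88, 89}, {88, 90}, {90, 91}, {88, 89, 90}, {88, 90, 91}, {88, 90, 92}, {88, 89, 90, 91}, {88, 89, 90, 92}, {88, 90, 91, 92}, {88, 89, 90, 91, 92}}.
int(A) = ⋃ {U ∈ τ : U ⊆ A}. Opens contained in A: ∅, {91}.
Taking the union of these: int(A) = {91}.
cl(A) = ⋂ {C closed : A ⊆ C}. Closed sets containing A: {90, 91}, {88, 90, 91}, {88, 89, 90, 91}, {88, 90, 91, 92}, {88, 89, 90, 91, 92}.
Intersecting these: cl(A) = {90, 91}.
∂A = cl(A) ∖ int(A) = {90, 91} ∖ {91} = {90}.


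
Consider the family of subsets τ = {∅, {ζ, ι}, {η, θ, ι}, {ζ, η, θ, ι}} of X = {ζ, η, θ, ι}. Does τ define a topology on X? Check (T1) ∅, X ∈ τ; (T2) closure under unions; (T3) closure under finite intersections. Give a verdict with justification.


τ is NOT a topology on X.

Axiom (T1): ∅ ∈ τ? Yes; X ∈ τ? Yes.
Axiom (T2/T3): check pairwise unions and intersections of members of τ.
Counterexample for (T3): {ζ, ι} ∩ {η, θ, ι} = {ι} ∉ τ. Therefore τ is NOT a topology.


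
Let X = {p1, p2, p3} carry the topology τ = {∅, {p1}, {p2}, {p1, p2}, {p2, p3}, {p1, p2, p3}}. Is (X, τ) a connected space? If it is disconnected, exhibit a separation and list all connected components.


(X, τ) is disconnected; components = [{p1}, {p2, p3}].

Find clopen sets (U ∈ τ with X ∖ U ∈ τ):
  U = ∅, X ∖ U = {p1, p2, p3} — both open, so U is clopen.
  U = {p1}, X ∖ U = {p2, p3} — both open, so U is clopen.
  U = {p2, p3}, X ∖ U = {p1} — both open, so U is clopen.
  U = {p1, p2, p3}, X ∖ U = ∅ — both open, so U is clopen.
Nontrivial clopen(s) exist: e.g. {p2, p3}. So (X, τ) is disconnected.
Compute connected components by grouping points that agree on all clopens:
  component: {p1}
  component: {p2, p3}


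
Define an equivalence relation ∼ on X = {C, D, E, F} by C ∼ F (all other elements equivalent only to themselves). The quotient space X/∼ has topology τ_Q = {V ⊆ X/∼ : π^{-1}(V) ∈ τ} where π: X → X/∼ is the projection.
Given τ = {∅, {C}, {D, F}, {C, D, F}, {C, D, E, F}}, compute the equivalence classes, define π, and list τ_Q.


X/∼ = {[C=F], [D], [E]}; |τ_Q| = 3.

Equivalence classes: [C=F], [D], [E].
Quotient map π: X → X/∼ sends C ↦ [C=F], D ↦ [D], E ↦ [E], F ↦ [C=F].
For each subset V ⊆ X/∼, compute π^{-1}(V) ⊆ X and check whether π^{-1}(V) ∈ τ. V is open in τ_Q iff π^{-1}(V) ∈ τ.
  V = {}: π^{-1}(V) = ∅ ∈ τ ✓.
  V = {[C=F]}: π^{-1}(V) = {C, F} ∉ τ ✗.
  V = {[D]}: π^{-1}(V) = {D} ∉ τ ✗.
  V = {[C=F], [D]}: π^{-1}(V) = {C, D, F} ∈ τ ✓.
  V = {[E]}: π^{-1}(V) = {E} ∉ τ ✗.
  V = {[C=F], [E]}: π^{-1}(V) = {C, E, F} ∉ τ ✗.
  V = {[D], [E]}: π^{-1}(V) = {D, E} ∉ τ ✗.
  V = {[C=F], [D], [E]}: π^{-1}(V) = {C, D, E, F} ∈ τ ✓.
Open sets in the quotient: τ_Q = {{}, {[C=F], [D]}, {[C=F], [D], [E]}} (3 elements).


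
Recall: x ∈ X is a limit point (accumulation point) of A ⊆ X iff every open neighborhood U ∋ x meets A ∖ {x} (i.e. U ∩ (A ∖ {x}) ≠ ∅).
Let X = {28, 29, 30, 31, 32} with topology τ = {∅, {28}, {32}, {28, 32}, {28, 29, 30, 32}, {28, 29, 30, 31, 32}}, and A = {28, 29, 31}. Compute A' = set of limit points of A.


A' = {29, 30, 31}

For each x ∈ X, list the open sets U ∈ τ with x ∈ U, then check whether U ∩ (A ∖ {x}) ≠ ∅ for every such U.
  x = 28: open {28} ∋ x has {28} ∩ (A ∖ {28}) = ∅, so x is NOT a limit point.
  x = 29: opens ∋ x are {28, 29, 30, 32}, {28, 29, 30, 31, 32}; each meets A ∖ {29}, so x IS a limit point.
  x = 30: opens ∋ x are {28, 29, 30, 32}, {28, 29, 30, 31, 32}; each meets A ∖ {30}, so x IS a limit point.
  x = 31: opens ∋ x are {28, 29, 30, 31, 32}; each meets A ∖ {31}, so x IS a limit point.
  x = 32: open {32} ∋ x has {32} ∩ (A ∖ {32}) = ∅, so x is NOT a limit point.
Collecting: A' = {29, 30, 31}.


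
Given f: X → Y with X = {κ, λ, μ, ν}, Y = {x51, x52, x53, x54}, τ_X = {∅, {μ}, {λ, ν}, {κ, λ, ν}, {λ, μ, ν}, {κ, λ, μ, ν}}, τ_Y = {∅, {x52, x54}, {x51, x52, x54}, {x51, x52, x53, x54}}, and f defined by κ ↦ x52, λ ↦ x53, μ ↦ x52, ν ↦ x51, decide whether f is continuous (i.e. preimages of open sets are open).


f is NOT continuous.

Compute f^{-1}(U) for each U ∈ τ_Y:
  U = ∅: f^{-1}(U) = ∅ ∈ τ_X ✓.
  U = {x52, x54}: f^{-1}(U) = {κ, μ} ∉ τ_X ✗.
  U = {x51, x52, x54}: f^{-1}(U) = {κ, μ, ν} ∉ τ_X ✗.
  U = {x51, x52, x53, x54}: f^{-1}(U) = {κ, λ, μ, ν} ∈ τ_X ✓.
Found U = {x52, x54} with f^{-1}(U) = {κ, μ} not in τ_X. Therefore f is NOT continuous.


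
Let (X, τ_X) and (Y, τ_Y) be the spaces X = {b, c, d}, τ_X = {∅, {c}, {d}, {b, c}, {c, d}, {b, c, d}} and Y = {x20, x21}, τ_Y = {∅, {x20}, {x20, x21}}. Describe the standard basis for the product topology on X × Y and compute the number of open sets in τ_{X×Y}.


Basis B = {∅ × ∅, {c} × {x20}, {d} × {x20}, {b, c} × {x20}, {c} × {x20, x21}, {c, d} × {x20}, {d} × {x20, x21}, {b, c, d} × {x20}, {b, c} × {x20, x21}, {c, d} × {x20, x21}, {b, c, d} × {x20, x21}}; |τ_{X×Y}| = 18.

Enumerate products U × V with U ∈ τ_X, V ∈ τ_Y (deduplicated):
  ∅ × ∅ = {} (∅)
  {c} × {x20} = {(c,x20)}
  {d} × {x20} = {(d,x20)}
  {b, c} × {x20} = {(b,x20), (c,x20)}
  {c} × {x20, x21} = {(c,x20), (c,x21)}
  {c, d} × {x20} = {(c,x20), (d,x20)}
  {d} × {x20, x21} = {(d,x20), (d,x21)}
  {b, c, d} × {x20} = {(b,x20), (c,x20), (d,x20)}
  {b, c} × {x20, x21} = {(b,x20), (b,x21), (c,x20), (c,x21)}
  {c, d} × {x20, x21} = {(c,x20), (c,x21), (d,x20), (d,x21)}
  {b, c, d} × {x20, x21} = {(b,x20), (b,x21), (c,x20), (c,x21), (d,x20), (d,x21)}
These 11 distinct sets form the basis B.
Close under arbitrary unions to get τ_{X×Y}; counting gives |τ_{X×Y}| = 18.


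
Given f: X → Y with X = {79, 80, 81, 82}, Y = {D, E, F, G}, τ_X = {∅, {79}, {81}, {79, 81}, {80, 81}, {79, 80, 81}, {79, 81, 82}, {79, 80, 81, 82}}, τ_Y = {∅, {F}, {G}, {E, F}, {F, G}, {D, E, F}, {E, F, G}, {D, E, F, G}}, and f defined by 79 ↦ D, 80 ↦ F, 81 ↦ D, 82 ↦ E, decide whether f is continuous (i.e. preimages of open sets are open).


f is NOT continuous.

Compute f^{-1}(U) for each U ∈ τ_Y:
  U = ∅: f^{-1}(U) = ∅ ∈ τ_X ✓.
  U = {F}: f^{-1}(U) = {80} ∉ τ_X ✗.
  U = {G}: f^{-1}(U) = ∅ ∈ τ_X ✓.
  U = {E, F}: f^{-1}(U) = {80, 82} ∉ τ_X ✗.
  U = {F, G}: f^{-1}(U) = {80} ∉ τ_X ✗.
  U = {D, E, F}: f^{-1}(U) = {79, 80, 81, 82} ∈ τ_X ✓.
  U = {E, F, G}: f^{-1}(U) = {80, 82} ∉ τ_X ✗.
  U = {D, E, F, G}: f^{-1}(U) = {79, 80, 81, 82} ∈ τ_X ✓.
Found U = {F} with f^{-1}(U) = {80} not in τ_X. Therefore f is NOT continuous.


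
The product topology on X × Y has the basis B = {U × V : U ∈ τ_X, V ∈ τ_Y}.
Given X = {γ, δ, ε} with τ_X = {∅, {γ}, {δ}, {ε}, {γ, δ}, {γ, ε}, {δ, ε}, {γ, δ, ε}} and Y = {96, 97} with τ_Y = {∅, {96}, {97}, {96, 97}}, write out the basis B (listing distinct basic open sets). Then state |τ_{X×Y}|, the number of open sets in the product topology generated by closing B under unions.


Basis B = {∅ × ∅, {γ} × {96}, {γ} × {97}, {δ} × {96}, {δ} × {97}, {ε} × {96}, {ε} × {97}, {γ} × {96, 97}, {γ, δ} × {96}, {γ, ε} × {96}, {γ, δ} × {97}, {γ, ε} × {97}, {δ} × {96, 97}, {δ, ε} × {96}, {δ, ε} × {97}, {ε} × {96, 97}, {γ, δ, ε} × {96}, {γ, δ, ε} × {97}, {γ, δ} × {96, 97}, {γ, ε} × {96, 97}, {δ, ε} × {96, 97}, {γ, δ, ε} × {96, 97}}; |τ_{X×Y}| = 64.

Enumerate products U × V with U ∈ τ_X, V ∈ τ_Y (deduplicated):
  ∅ × ∅ = {} (∅)
  {γ} × {96} = {(γ,96)}
  {γ} × {97} = {(γ,97)}
  {δ} × {96} = {(δ,96)}
  {δ} × {97} = {(δ,97)}
  {ε} × {96} = {(ε,96)}
  {ε} × {97} = {(ε,97)}
  {γ} × {96, 97} = {(γ,96), (γ,97)}
  {γ, δ} × {96} = {(γ,96), (δ,96)}
  {γ, ε} × {96} = {(γ,96), (ε,96)}
  {γ, δ} × {97} = {(γ,97), (δ,97)}
  {γ, ε} × {97} = {(γ,97), (ε,97)}
  {δ} × {96, 97} = {(δ,96), (δ,97)}
  {δ, ε} × {96} = {(δ,96), (ε,96)}
  {δ, ε} × {97} = {(δ,97), (ε,97)}
  {ε} × {96, 97} = {(ε,96), (ε,97)}
  {γ, δ, ε} × {96} = {(γ,96), (δ,96), (ε,96)}
  {γ, δ, ε} × {97} = {(γ,97), (δ,97), (ε,97)}
  {γ, δ} × {96, 97} = {(γ,96), (γ,97), (δ,96), (δ,97)}
  {γ, ε} × {96, 97} = {(γ,96), (γ,97), (ε,96), (ε,97)}
  {δ, ε} × {96, 97} = {(δ,96), (δ,97), (ε,96), (ε,97)}
  {γ, δ, ε} × {96, 97} = {(γ,96), (γ,97), (δ,96), (δ,97), (ε,96), (ε,97)}
These 22 distinct sets form the basis B.
Close under arbitrary unions to get τ_{X×Y}; counting gives |τ_{X×Y}| = 64.


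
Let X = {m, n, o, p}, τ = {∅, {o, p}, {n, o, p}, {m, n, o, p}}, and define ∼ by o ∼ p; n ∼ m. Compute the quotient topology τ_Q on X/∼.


X/∼ = {[m=n], [o=p]}; |τ_Q| = 3.

Equivalence classes: [m=n], [o=p].
Quotient map π: X → X/∼ sends m ↦ [m=n], n ↦ [m=n], o ↦ [o=p], p ↦ [o=p].
For each subset V ⊆ X/∼, compute π^{-1}(V) ⊆ X and check whether π^{-1}(V) ∈ τ. V is open in τ_Q iff π^{-1}(V) ∈ τ.
  V = {}: π^{-1}(V) = ∅ ∈ τ ✓.
  V = {[m=n]}: π^{-1}(V) = {m, n} ∉ τ ✗.
  V = {[o=p]}: π^{-1}(V) = {o, p} ∈ τ ✓.
  V = {[m=n], [o=p]}: π^{-1}(V) = {m, n, o, p} ∈ τ ✓.
Open sets in the quotient: τ_Q = {{}, {[o=p]}, {[m=n], [o=p]}} (3 elements).


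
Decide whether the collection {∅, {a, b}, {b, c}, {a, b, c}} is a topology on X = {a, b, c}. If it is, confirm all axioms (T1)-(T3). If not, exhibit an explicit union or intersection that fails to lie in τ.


τ is NOT a topology on X.

Axiom (T1): ∅ ∈ τ? Yes; X ∈ τ? Yes.
Axiom (T2/T3): check pairwise unions and intersections of members of τ.
Counterexample for (T3): {a, b} ∩ {b, c} = {b} ∉ τ. Therefore τ is NOT a topology.


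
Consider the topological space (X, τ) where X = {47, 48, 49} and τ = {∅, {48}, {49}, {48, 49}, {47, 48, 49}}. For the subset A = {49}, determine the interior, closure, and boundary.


int(A) = {49}, cl(A) = {47, 49}, ∂A = {47}.

Closed sets in (X, τ) are complements of opens:
  closed(X, τ) = {∅, {47}, {47, 48}, {47, 49}, {47, 48, 49}}.
int(A) = ⋃ {U ∈ τ : U ⊆ A}. Opens contained in A: ∅, {49}.
Taking the union of these: int(A) = {49}.
cl(A) = ⋂ {C closed : A ⊆ C}. Closed sets containing A: {47, 49}, {47, 48, 49}.
Intersecting these: cl(A) = {47, 49}.
∂A = cl(A) ∖ int(A) = {47, 49} ∖ {49} = {47}.


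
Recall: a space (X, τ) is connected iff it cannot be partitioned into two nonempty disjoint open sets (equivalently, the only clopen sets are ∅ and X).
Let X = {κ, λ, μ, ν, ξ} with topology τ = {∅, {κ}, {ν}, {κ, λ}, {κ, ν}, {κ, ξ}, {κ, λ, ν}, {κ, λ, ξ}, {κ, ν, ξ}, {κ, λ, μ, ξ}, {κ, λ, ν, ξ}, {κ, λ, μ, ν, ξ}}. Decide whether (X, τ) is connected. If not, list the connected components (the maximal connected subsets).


(X, τ) is disconnected; components = [{ν}, {κ, λ, μ, ξ}].

Find clopen sets (U ∈ τ with X ∖ U ∈ τ):
  U = ∅, X ∖ U = {κ, λ, μ, ν, ξ} — both open, so U is clopen.
  U = {ν}, X ∖ U = {κ, λ, μ, ξ} — both open, so U is clopen.
  U = {κ, λ, μ, ξ}, X ∖ U = {ν} — both open, so U is clopen.
  U = {κ, λ, μ, ν, ξ}, X ∖ U = ∅ — both open, so U is clopen.
Nontrivial clopen(s) exist: e.g. {κ, λ, μ, ξ}. So (X, τ) is disconnected.
Compute connected components by grouping points that agree on all clopens:
  component: {ν}
  component: {κ, λ, μ, ξ}


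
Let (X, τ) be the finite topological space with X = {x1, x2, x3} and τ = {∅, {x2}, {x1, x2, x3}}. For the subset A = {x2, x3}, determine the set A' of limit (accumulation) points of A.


A' = {x1, x3}

For each x ∈ X, list the open sets U ∈ τ with x ∈ U, then check whether U ∩ (A ∖ {x}) ≠ ∅ for every such U.
  x = x1: opens ∋ x are {x1, x2, x3}; each meets A ∖ {x1}, so x IS a limit point.
  x = x2: open {x2} ∋ x has {x2} ∩ (A ∖ {x2}) = ∅, so x is NOT a limit point.
  x = x3: opens ∋ x are {x1, x2, x3}; each meets A ∖ {x3}, so x IS a limit point.
Collecting: A' = {x1, x3}.


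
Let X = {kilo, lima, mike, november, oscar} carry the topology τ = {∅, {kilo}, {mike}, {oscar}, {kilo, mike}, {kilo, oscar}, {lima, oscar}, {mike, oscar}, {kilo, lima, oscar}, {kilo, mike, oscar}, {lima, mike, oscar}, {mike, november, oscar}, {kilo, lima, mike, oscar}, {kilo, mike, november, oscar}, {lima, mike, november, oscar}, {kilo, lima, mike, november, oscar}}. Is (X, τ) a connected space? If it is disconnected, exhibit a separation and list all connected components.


(X, τ) is disconnected; components = [{kilo}, {lima, mike, november, oscar}].

Find clopen sets (U ∈ τ with X ∖ U ∈ τ):
  U = ∅, X ∖ U = {kilo, lima, mike, november, oscar} — both open, so U is clopen.
  U = {kilo}, X ∖ U = {lima, mike, november, oscar} — both open, so U is clopen.
  U = {lima, mike, november, oscar}, X ∖ U = {kilo} — both open, so U is clopen.
  U = {kilo, lima, mike, november, oscar}, X ∖ U = ∅ — both open, so U is clopen.
Nontrivial clopen(s) exist: e.g. {lima, mike, november, oscar}. So (X, τ) is disconnected.
Compute connected components by grouping points that agree on all clopens:
  component: {kilo}
  component: {lima, mike, november, oscar}


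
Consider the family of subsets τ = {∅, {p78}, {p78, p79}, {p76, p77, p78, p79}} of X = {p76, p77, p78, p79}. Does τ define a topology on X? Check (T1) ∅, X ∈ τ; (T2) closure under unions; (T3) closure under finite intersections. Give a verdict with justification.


τ IS a topology on X.

Axiom (T1): ∅ ∈ τ? Yes; X ∈ τ? Yes.
Axiom (T2/T3): check pairwise unions and intersections of members of τ.
All pairwise intersections and unions checked — each lies in τ. Therefore τ satisfies (T1), (T2), (T3): it IS a topology on X.


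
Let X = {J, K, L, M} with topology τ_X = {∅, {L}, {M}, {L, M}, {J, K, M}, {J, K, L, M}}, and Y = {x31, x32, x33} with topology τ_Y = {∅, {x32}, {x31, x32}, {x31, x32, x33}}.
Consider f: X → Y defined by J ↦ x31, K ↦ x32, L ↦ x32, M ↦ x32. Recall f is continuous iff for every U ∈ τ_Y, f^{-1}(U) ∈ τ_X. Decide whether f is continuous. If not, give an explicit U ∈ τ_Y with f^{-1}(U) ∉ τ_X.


f is NOT continuous.

Compute f^{-1}(U) for each U ∈ τ_Y:
  U = ∅: f^{-1}(U) = ∅ ∈ τ_X ✓.
  U = {x32}: f^{-1}(U) = {K, L, M} ∉ τ_X ✗.
  U = {x31, x32}: f^{-1}(U) = {J, K, L, M} ∈ τ_X ✓.
  U = {x31, x32, x33}: f^{-1}(U) = {J, K, L, M} ∈ τ_X ✓.
Found U = {x32} with f^{-1}(U) = {K, L, M} not in τ_X. Therefore f is NOT continuous.


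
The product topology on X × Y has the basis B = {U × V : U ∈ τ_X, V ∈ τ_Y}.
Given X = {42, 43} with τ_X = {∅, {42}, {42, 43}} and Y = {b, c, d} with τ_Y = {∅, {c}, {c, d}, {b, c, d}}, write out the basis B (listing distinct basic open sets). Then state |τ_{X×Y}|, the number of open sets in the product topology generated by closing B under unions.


Basis B = {∅ × ∅, {42} × {c}, {42} × {c, d}, {42, 43} × {c}, {42} × {b, c, d}, {42, 43} × {c, d}, {42, 43} × {b, c, d}}; |τ_{X×Y}| = 10.

Enumerate products U × V with U ∈ τ_X, V ∈ τ_Y (deduplicated):
  ∅ × ∅ = {} (∅)
  {42} × {c} = {(42,c)}
  {42} × {c, d} = {(42,c), (42,d)}
  {42, 43} × {c} = {(42,c), (43,c)}
  {42} × {b, c, d} = {(42,b), (42,c), (42,d)}
  {42, 43} × {c, d} = {(42,c), (42,d), (43,c), (43,d)}
  {42, 43} × {b, c, d} = {(42,b), (42,c), (42,d), (43,b), (43,c), (43,d)}
These 7 distinct sets form the basis B.
Close under arbitrary unions to get τ_{X×Y}; counting gives |τ_{X×Y}| = 10.


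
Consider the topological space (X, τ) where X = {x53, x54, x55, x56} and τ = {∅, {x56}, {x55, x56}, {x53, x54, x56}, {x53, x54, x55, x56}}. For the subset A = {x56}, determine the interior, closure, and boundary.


int(A) = {x56}, cl(A) = {x53, x54, x55, x56}, ∂A = {x53, x54, x55}.

Closed sets in (X, τ) are complements of opens:
  closed(X, τ) = {∅, {x55}, {x53, x54}, {x53, x54, x55}, {x53, x54, x55, x56}}.
int(A) = ⋃ {U ∈ τ : U ⊆ A}. Opens contained in A: ∅, {x56}.
Taking the union of these: int(A) = {x56}.
cl(A) = ⋂ {C closed : A ⊆ C}. Closed sets containing A: {x53, x54, x55, x56}.
Intersecting these: cl(A) = {x53, x54, x55, x56}.
∂A = cl(A) ∖ int(A) = {x53, x54, x55, x56} ∖ {x56} = {x53, x54, x55}.


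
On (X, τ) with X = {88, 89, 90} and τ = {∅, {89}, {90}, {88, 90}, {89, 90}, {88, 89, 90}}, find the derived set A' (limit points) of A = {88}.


A' = ∅

For each x ∈ X, list the open sets U ∈ τ with x ∈ U, then check whether U ∩ (A ∖ {x}) ≠ ∅ for every such U.
  x = 88: open {88, 90} ∋ x has {88, 90} ∩ (A ∖ {88}) = ∅, so x is NOT a limit point.
  x = 89: open {89} ∋ x has {89} ∩ (A ∖ {89}) = ∅, so x is NOT a limit point.
  x = 90: open {90} ∋ x has {90} ∩ (A ∖ {90}) = ∅, so x is NOT a limit point.
Collecting: A' = ∅.


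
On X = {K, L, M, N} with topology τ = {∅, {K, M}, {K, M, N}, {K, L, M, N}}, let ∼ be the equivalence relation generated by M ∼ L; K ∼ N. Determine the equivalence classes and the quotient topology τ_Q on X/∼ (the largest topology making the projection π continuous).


X/∼ = {[K=N], [L=M]}; |τ_Q| = 2.

Equivalence classes: [K=N], [L=M].
Quotient map π: X → X/∼ sends K ↦ [K=N], L ↦ [L=M], M ↦ [L=M], N ↦ [K=N].
For each subset V ⊆ X/∼, compute π^{-1}(V) ⊆ X and check whether π^{-1}(V) ∈ τ. V is open in τ_Q iff π^{-1}(V) ∈ τ.
  V = {}: π^{-1}(V) = ∅ ∈ τ ✓.
  V = {[K=N]}: π^{-1}(V) = {K, N} ∉ τ ✗.
  V = {[L=M]}: π^{-1}(V) = {L, M} ∉ τ ✗.
  V = {[K=N], [L=M]}: π^{-1}(V) = {K, L, M, N} ∈ τ ✓.
Open sets in the quotient: τ_Q = {{}, {[K=N], [L=M]}} (2 elements).


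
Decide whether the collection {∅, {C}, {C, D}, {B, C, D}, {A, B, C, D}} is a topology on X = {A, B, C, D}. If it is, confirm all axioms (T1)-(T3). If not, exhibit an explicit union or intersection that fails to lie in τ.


τ IS a topology on X.

Axiom (T1): ∅ ∈ τ? Yes; X ∈ τ? Yes.
Axiom (T2/T3): check pairwise unions and intersections of members of τ.
All pairwise intersections and unions checked — each lies in τ. Therefore τ satisfies (T1), (T2), (T3): it IS a topology on X.


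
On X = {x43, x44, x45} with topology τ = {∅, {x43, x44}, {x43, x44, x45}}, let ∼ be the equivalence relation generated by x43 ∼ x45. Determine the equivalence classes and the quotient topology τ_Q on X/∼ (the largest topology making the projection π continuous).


X/∼ = {[x43=x45], [x44]}; |τ_Q| = 2.

Equivalence classes: [x43=x45], [x44].
Quotient map π: X → X/∼ sends x43 ↦ [x43=x45], x44 ↦ [x44], x45 ↦ [x43=x45].
For each subset V ⊆ X/∼, compute π^{-1}(V) ⊆ X and check whether π^{-1}(V) ∈ τ. V is open in τ_Q iff π^{-1}(V) ∈ τ.
  V = {}: π^{-1}(V) = ∅ ∈ τ ✓.
  V = {[x43=x45]}: π^{-1}(V) = {x43, x45} ∉ τ ✗.
  V = {[x44]}: π^{-1}(V) = {x44} ∉ τ ✗.
  V = {[x43=x45], [x44]}: π^{-1}(V) = {x43, x44, x45} ∈ τ ✓.
Open sets in the quotient: τ_Q = {{}, {[x43=x45], [x44]}} (2 elements).


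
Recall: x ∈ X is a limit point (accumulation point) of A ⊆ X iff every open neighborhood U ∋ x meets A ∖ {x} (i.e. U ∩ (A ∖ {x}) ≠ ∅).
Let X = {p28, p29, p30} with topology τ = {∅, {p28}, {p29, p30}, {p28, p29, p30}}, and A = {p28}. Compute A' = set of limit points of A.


A' = ∅

For each x ∈ X, list the open sets U ∈ τ with x ∈ U, then check whether U ∩ (A ∖ {x}) ≠ ∅ for every such U.
  x = p28: open {p28} ∋ x has {p28} ∩ (A ∖ {p28}) = ∅, so x is NOT a limit point.
  x = p29: open {p29, p30} ∋ x has {p29, p30} ∩ (A ∖ {p29}) = ∅, so x is NOT a limit point.
  x = p30: open {p29, p30} ∋ x has {p29, p30} ∩ (A ∖ {p30}) = ∅, so x is NOT a limit point.
Collecting: A' = ∅.


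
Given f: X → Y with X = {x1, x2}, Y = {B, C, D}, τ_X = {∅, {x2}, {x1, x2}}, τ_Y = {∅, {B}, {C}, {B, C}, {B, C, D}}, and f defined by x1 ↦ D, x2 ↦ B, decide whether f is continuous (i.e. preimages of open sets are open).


f IS continuous.

Compute f^{-1}(U) for each U ∈ τ_Y:
  U = ∅: f^{-1}(U) = ∅ ∈ τ_X ✓.
  U = {B}: f^{-1}(U) = {x2} ∈ τ_X ✓.
  U = {C}: f^{-1}(U) = ∅ ∈ τ_X ✓.
  U = {B, C}: f^{-1}(U) = {x2} ∈ τ_X ✓.
  U = {B, C, D}: f^{-1}(U) = {x1, x2} ∈ τ_X ✓.
Every preimage lies in τ_X, so f IS continuous.


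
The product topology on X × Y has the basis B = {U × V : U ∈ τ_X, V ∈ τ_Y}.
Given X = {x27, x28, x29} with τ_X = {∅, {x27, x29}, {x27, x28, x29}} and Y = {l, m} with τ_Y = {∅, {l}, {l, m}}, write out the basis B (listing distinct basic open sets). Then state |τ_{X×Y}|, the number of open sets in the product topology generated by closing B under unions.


Basis B = {∅ × ∅, {x27, x29} × {l}, {x27, x28, x29} × {l}, {x27, x29} × {l, m}, {x27, x28, x29} × {l, m}}; |τ_{X×Y}| = 6.

Enumerate products U × V with U ∈ τ_X, V ∈ τ_Y (deduplicated):
  ∅ × ∅ = {} (∅)
  {x27, x29} × {l} = {(x27,l), (x29,l)}
  {x27, x28, x29} × {l} = {(x27,l), (x28,l), (x29,l)}
  {x27, x29} × {l, m} = {(x27,l), (x27,m), (x29,l), (x29,m)}
  {x27, x28, x29} × {l, m} = {(x27,l), (x27,m), (x28,l), (x28,m), (x29,l), (x29,m)}
These 5 distinct sets form the basis B.
Close under arbitrary unions to get τ_{X×Y}; counting gives |τ_{X×Y}| = 6.


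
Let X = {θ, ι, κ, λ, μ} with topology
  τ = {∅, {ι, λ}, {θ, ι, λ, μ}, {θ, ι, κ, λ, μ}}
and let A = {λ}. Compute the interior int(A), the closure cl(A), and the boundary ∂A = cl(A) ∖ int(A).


int(A) = ∅, cl(A) = {θ, ι, κ, λ, μ}, ∂A = {θ, ι, κ, λ, μ}.

Closed sets in (X, τ) are complements of opens:
  closed(X, τ) = {∅, {κ}, {θ, κ, μ}, {θ, ι, κ, λ, μ}}.
int(A) = ⋃ {U ∈ τ : U ⊆ A}. Opens contained in A: ∅.
Taking the union of these: int(A) = ∅.
cl(A) = ⋂ {C closed : A ⊆ C}. Closed sets containing A: {θ, ι, κ, λ, μ}.
Intersecting these: cl(A) = {θ, ι, κ, λ, μ}.
∂A = cl(A) ∖ int(A) = {θ, ι, κ, λ, μ} ∖ ∅ = {θ, ι, κ, λ, μ}.


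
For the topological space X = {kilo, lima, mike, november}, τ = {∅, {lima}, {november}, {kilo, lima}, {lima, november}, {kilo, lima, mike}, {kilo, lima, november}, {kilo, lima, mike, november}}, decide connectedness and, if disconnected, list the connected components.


(X, τ) is disconnected; components = [{november}, {kilo, lima, mike}].

Find clopen sets (U ∈ τ with X ∖ U ∈ τ):
  U = ∅, X ∖ U = {kilo, lima, mike, november} — both open, so U is clopen.
  U = {november}, X ∖ U = {kilo, lima, mike} — both open, so U is clopen.
  U = {kilo, lima, mike}, X ∖ U = {november} — both open, so U is clopen.
  U = {kilo, lima, mike, november}, X ∖ U = ∅ — both open, so U is clopen.
Nontrivial clopen(s) exist: e.g. {kilo, lima, mike}. So (X, τ) is disconnected.
Compute connected components by grouping points that agree on all clopens:
  component: {november}
  component: {kilo, lima, mike}


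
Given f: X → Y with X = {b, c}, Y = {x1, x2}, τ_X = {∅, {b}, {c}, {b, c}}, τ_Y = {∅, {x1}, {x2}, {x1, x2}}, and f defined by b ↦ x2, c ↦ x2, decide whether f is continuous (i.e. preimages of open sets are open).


f IS continuous.

Compute f^{-1}(U) for each U ∈ τ_Y:
  U = ∅: f^{-1}(U) = ∅ ∈ τ_X ✓.
  U = {x1}: f^{-1}(U) = ∅ ∈ τ_X ✓.
  U = {x2}: f^{-1}(U) = {b, c} ∈ τ_X ✓.
  U = {x1, x2}: f^{-1}(U) = {b, c} ∈ τ_X ✓.
Every preimage lies in τ_X, so f IS continuous.


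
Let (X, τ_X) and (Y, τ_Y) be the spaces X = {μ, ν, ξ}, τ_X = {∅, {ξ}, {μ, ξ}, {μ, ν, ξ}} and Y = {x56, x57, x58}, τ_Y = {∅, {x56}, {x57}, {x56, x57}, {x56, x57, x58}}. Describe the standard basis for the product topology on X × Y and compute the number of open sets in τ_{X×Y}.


Basis B = {∅ × ∅, {ξ} × {x56}, {ξ} × {x57}, {μ, ξ} × {x56}, {μ, ξ} × {x57}, {ξ} × {x56, x57}, {μ, ν, ξ} × {x56}, {μ, ν, ξ} × {x57}, {ξ} × {x56, x57, x58}, {μ, ξ} × {x56, x57}, {μ, ξ} × {x56, x57, x58}, {μ, ν, ξ} × {x56, x57}, {μ, ν, ξ} × {x56, x57, x58}}; |τ_{X×Y}| = 30.

Enumerate products U × V with U ∈ τ_X, V ∈ τ_Y (deduplicated):
  ∅ × ∅ = {} (∅)
  {ξ} × {x56} = {(ξ,x56)}
  {ξ} × {x57} = {(ξ,x57)}
  {μ, ξ} × {x56} = {(μ,x56), (ξ,x56)}
  {μ, ξ} × {x57} = {(μ,x57), (ξ,x57)}
  {ξ} × {x56, x57} = {(ξ,x56), (ξ,x57)}
  {μ, ν, ξ} × {x56} = {(μ,x56), (ν,x56), (ξ,x56)}
  {μ, ν, ξ} × {x57} = {(μ,x57), (ν,x57), (ξ,x57)}
  {ξ} × {x56, x57, x58} = {(ξ,x56), (ξ,x57), (ξ,x58)}
  {μ, ξ} × {x56, x57} = {(μ,x56), (μ,x57), (ξ,x56), (ξ,x57)}
  {μ, ξ} × {x56, x57, x58} = {(μ,x56), (μ,x57), (μ,x58), (ξ,x56), (ξ,x57), (ξ,x58)}
  {μ, ν, ξ} × {x56, x57} = {(μ,x56), (μ,x57), (ν,x56), (ν,x57), (ξ,x56), (ξ,x57)}
  {μ, ν, ξ} × {x56, x57, x58} = {(μ,x56), (μ,x57), (μ,x58), (ν,x56), (ν,x57), (ν,x58), (ξ,x56), (ξ,x57), (ξ,x58)}
These 13 distinct sets form the basis B.
Close under arbitrary unions to get τ_{X×Y}; counting gives |τ_{X×Y}| = 30.


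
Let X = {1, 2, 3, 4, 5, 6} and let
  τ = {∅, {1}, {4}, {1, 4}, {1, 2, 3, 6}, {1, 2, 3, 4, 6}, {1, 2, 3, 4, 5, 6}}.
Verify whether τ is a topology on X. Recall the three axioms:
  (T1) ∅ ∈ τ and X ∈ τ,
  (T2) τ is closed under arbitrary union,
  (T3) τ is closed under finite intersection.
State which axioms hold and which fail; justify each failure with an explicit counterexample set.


τ IS a topology on X.

Axiom (T1): ∅ ∈ τ? Yes; X ∈ τ? Yes.
Axiom (T2/T3): check pairwise unions and intersections of members of τ.
All pairwise intersections and unions checked — each lies in τ. Therefore τ satisfies (T1), (T2), (T3): it IS a topology on X.


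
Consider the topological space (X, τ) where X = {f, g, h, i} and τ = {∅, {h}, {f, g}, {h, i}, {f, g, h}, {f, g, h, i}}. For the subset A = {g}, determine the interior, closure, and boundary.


int(A) = ∅, cl(A) = {f, g}, ∂A = {f, g}.

Closed sets in (X, τ) are complements of opens:
  closed(X, τ) = {∅, {i}, {f, g}, {h, i}, {f, g, i}, {f, g, h, i}}.
int(A) = ⋃ {U ∈ τ : U ⊆ A}. Opens contained in A: ∅.
Taking the union of these: int(A) = ∅.
cl(A) = ⋂ {C closed : A ⊆ C}. Closed sets containing A: {f, g}, {f, g, i}, {f, g, h, i}.
Intersecting these: cl(A) = {f, g}.
∂A = cl(A) ∖ int(A) = {f, g} ∖ ∅ = {f, g}.


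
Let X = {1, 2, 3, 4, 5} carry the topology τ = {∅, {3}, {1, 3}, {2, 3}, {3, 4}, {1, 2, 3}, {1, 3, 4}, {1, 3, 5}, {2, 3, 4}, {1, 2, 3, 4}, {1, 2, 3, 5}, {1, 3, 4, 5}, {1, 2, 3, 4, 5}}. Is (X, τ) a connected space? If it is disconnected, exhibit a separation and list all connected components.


(X, τ) is connected.

Find clopen sets (U ∈ τ with X ∖ U ∈ τ):
  U = ∅, X ∖ U = {1, 2, 3, 4, 5} — both open, so U is clopen.
  U = {1, 2, 3, 4, 5}, X ∖ U = ∅ — both open, so U is clopen.
Only trivial clopens (∅ and X) exist, so (X, τ) is connected.
Compute connected components by grouping points that agree on all clopens:
  component: {1, 2, 3, 4, 5}


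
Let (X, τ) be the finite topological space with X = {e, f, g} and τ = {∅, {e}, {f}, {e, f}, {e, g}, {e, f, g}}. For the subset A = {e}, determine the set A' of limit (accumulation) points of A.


A' = {g}

For each x ∈ X, list the open sets U ∈ τ with x ∈ U, then check whether U ∩ (A ∖ {x}) ≠ ∅ for every such U.
  x = e: open {e} ∋ x has {e} ∩ (A ∖ {e}) = ∅, so x is NOT a limit point.
  x = f: open {f} ∋ x has {f} ∩ (A ∖ {f}) = ∅, so x is NOT a limit point.
  x = g: opens ∋ x are {e, g}, {e, f, g}; each meets A ∖ {g}, so x IS a limit point.
Collecting: A' = {g}.


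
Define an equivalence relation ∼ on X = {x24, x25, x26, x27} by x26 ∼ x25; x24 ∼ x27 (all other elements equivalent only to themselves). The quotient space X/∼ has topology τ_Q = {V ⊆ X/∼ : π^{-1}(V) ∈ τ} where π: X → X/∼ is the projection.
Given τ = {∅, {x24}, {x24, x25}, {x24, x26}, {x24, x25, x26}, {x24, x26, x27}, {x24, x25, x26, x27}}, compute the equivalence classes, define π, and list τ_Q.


X/∼ = {[x24=x27], [x25=x26]}; |τ_Q| = 2.

Equivalence classes: [x24=x27], [x25=x26].
Quotient map π: X → X/∼ sends x24 ↦ [x24=x27], x25 ↦ [x25=x26], x26 ↦ [x25=x26], x27 ↦ [x24=x27].
For each subset V ⊆ X/∼, compute π^{-1}(V) ⊆ X and check whether π^{-1}(V) ∈ τ. V is open in τ_Q iff π^{-1}(V) ∈ τ.
  V = {}: π^{-1}(V) = ∅ ∈ τ ✓.
  V = {[x24=x27]}: π^{-1}(V) = {x24, x27} ∉ τ ✗.
  V = {[x25=x26]}: π^{-1}(V) = {x25, x26} ∉ τ ✗.
  V = {[x24=x27], [x25=x26]}: π^{-1}(V) = {x24, x25, x26, x27} ∈ τ ✓.
Open sets in the quotient: τ_Q = {{}, {[x24=x27], [x25=x26]}} (2 elements).


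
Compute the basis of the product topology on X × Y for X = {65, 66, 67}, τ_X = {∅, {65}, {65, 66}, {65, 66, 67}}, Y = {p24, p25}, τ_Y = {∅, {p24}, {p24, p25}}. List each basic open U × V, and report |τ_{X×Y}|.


Basis B = {∅ × ∅, {65} × {p24}, {65} × {p24, p25}, {65, 66} × {p24}, {65, 66, 67} × {p24}, {65, 66} × {p24, p25}, {65, 66, 67} × {p24, p25}}; |τ_{X×Y}| = 10.

Enumerate products U × V with U ∈ τ_X, V ∈ τ_Y (deduplicated):
  ∅ × ∅ = {} (∅)
  {65} × {p24} = {(65,p24)}
  {65} × {p24, p25} = {(65,p24), (65,p25)}
  {65, 66} × {p24} = {(65,p24), (66,p24)}
  {65, 66, 67} × {p24} = {(65,p24), (66,p24), (67,p24)}
  {65, 66} × {p24, p25} = {(65,p24), (65,p25), (66,p24), (66,p25)}
  {65, 66, 67} × {p24, p25} = {(65,p24), (65,p25), (66,p24), (66,p25), (67,p24), (67,p25)}
These 7 distinct sets form the basis B.
Close under arbitrary unions to get τ_{X×Y}; counting gives |τ_{X×Y}| = 10.


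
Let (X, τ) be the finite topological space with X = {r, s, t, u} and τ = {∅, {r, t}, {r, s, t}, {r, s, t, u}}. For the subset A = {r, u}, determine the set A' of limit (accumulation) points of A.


A' = {s, t, u}

For each x ∈ X, list the open sets U ∈ τ with x ∈ U, then check whether U ∩ (A ∖ {x}) ≠ ∅ for every such U.
  x = r: open {r, t} ∋ x has {r, t} ∩ (A ∖ {r}) = ∅, so x is NOT a limit point.
  x = s: opens ∋ x are {r, s, t}, {r, s, t, u}; each meets A ∖ {s}, so x IS a limit point.
  x = t: opens ∋ x are {r, t}, {r, s, t}, {r, s, t, u}; each meets A ∖ {t}, so x IS a limit point.
  x = u: opens ∋ x are {r, s, t, u}; each meets A ∖ {u}, so x IS a limit point.
Collecting: A' = {s, t, u}.


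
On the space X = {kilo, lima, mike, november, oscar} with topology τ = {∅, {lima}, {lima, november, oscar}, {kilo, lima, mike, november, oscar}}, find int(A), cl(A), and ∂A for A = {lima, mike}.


int(A) = {lima}, cl(A) = {kilo, lima, mike, november, oscar}, ∂A = {kilo, mike, november, oscar}.

Closed sets in (X, τ) are complements of opens:
  closed(X, τ) = {∅, {kilo, mike}, {kilo, mike, november, oscar}, {kilo, lima, mike, november, oscar}}.
int(A) = ⋃ {U ∈ τ : U ⊆ A}. Opens contained in A: ∅, {lima}.
Taking the union of these: int(A) = {lima}.
cl(A) = ⋂ {C closed : A ⊆ C}. Closed sets containing A: {kilo, lima, mike, november, oscar}.
Intersecting these: cl(A) = {kilo, lima, mike, november, oscar}.
∂A = cl(A) ∖ int(A) = {kilo, lima, mike, november, oscar} ∖ {lima} = {kilo, mike, november, oscar}.


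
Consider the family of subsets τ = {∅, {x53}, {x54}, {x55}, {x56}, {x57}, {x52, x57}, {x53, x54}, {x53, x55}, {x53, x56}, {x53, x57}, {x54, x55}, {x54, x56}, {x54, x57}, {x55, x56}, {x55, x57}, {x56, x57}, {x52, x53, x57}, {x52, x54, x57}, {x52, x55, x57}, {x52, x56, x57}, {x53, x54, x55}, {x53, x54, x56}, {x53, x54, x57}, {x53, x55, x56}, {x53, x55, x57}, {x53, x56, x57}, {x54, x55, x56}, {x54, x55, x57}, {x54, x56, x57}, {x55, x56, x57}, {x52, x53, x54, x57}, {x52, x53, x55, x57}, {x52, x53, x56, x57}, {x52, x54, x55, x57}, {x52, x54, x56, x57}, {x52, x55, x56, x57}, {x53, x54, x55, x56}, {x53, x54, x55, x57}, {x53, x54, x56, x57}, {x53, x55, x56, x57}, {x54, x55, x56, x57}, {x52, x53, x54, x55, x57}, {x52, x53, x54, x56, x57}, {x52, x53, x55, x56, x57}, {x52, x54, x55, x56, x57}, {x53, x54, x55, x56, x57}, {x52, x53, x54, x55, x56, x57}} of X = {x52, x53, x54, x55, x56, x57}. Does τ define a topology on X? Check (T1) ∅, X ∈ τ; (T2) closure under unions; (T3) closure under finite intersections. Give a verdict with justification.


τ IS a topology on X.

Axiom (T1): ∅ ∈ τ? Yes; X ∈ τ? Yes.
Axiom (T2/T3): check pairwise unions and intersections of members of τ.
All pairwise intersections and unions checked — each lies in τ. Therefore τ satisfies (T1), (T2), (T3): it IS a topology on X.


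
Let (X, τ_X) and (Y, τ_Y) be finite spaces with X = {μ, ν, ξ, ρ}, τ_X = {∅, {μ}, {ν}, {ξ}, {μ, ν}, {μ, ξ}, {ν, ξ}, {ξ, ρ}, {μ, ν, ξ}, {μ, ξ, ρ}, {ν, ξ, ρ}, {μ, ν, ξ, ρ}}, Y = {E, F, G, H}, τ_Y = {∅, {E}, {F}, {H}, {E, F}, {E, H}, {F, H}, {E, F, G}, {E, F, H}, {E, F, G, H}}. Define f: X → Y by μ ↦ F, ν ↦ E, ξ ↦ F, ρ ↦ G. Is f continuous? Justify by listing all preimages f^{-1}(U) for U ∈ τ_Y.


f IS continuous.

Compute f^{-1}(U) for each U ∈ τ_Y:
  U = ∅: f^{-1}(U) = ∅ ∈ τ_X ✓.
  U = {E}: f^{-1}(U) = {ν} ∈ τ_X ✓.
  U = {F}: f^{-1}(U) = {μ, ξ} ∈ τ_X ✓.
  U = {H}: f^{-1}(U) = ∅ ∈ τ_X ✓.
  U = {E, F}: f^{-1}(U) = {μ, ν, ξ} ∈ τ_X ✓.
  U = {E, H}: f^{-1}(U) = {ν} ∈ τ_X ✓.
  U = {F, H}: f^{-1}(U) = {μ, ξ} ∈ τ_X ✓.
  U = {E, F, G}: f^{-1}(U) = {μ, ν, ξ, ρ} ∈ τ_X ✓.
  U = {E, F, H}: f^{-1}(U) = {μ, ν, ξ} ∈ τ_X ✓.
  U = {E, F, G, H}: f^{-1}(U) = {μ, ν, ξ, ρ} ∈ τ_X ✓.
Every preimage lies in τ_X, so f IS continuous.


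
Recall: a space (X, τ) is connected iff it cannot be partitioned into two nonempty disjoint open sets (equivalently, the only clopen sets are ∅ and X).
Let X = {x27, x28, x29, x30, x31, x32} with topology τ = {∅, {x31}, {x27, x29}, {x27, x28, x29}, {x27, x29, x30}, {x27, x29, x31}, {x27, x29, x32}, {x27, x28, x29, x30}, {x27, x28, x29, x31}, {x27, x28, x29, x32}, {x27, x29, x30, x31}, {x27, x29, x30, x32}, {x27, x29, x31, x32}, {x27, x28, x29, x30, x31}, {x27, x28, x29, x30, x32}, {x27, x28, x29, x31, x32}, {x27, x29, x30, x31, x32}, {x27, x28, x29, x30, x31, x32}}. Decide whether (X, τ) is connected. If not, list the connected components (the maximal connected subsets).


(X, τ) is disconnected; components = [{x31}, {x27, x28, x29, x30, x32}].

Find clopen sets (U ∈ τ with X ∖ U ∈ τ):
  U = ∅, X ∖ U = {x27, x28, x29, x30, x31, x32} — both open, so U is clopen.
  U = {x31}, X ∖ U = {x27, x28, x29, x30, x32} — both open, so U is clopen.
  U = {x27, x28, x29, x30, x32}, X ∖ U = {x31} — both open, so U is clopen.
  U = {x27, x28, x29, x30, x31, x32}, X ∖ U = ∅ — both open, so U is clopen.
Nontrivial clopen(s) exist: e.g. {x31}. So (X, τ) is disconnected.
Compute connected components by grouping points that agree on all clopens:
  component: {x31}
  component: {x27, x28, x29, x30, x32}


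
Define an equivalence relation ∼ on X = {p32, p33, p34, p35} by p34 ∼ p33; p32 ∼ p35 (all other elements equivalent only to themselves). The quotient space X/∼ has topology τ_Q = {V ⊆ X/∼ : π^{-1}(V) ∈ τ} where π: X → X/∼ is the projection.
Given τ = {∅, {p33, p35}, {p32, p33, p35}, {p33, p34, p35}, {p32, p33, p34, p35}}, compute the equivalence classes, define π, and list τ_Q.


X/∼ = {[p32=p35], [p33=p34]}; |τ_Q| = 2.

Equivalence classes: [p32=p35], [p33=p34].
Quotient map π: X → X/∼ sends p32 ↦ [p32=p35], p33 ↦ [p33=p34], p34 ↦ [p33=p34], p35 ↦ [p32=p35].
For each subset V ⊆ X/∼, compute π^{-1}(V) ⊆ X and check whether π^{-1}(V) ∈ τ. V is open in τ_Q iff π^{-1}(V) ∈ τ.
  V = {}: π^{-1}(V) = ∅ ∈ τ ✓.
  V = {[p32=p35]}: π^{-1}(V) = {p32, p35} ∉ τ ✗.
  V = {[p33=p34]}: π^{-1}(V) = {p33, p34} ∉ τ ✗.
  V = {[p32=p35], [p33=p34]}: π^{-1}(V) = {p32, p33, p34, p35} ∈ τ ✓.
Open sets in the quotient: τ_Q = {{}, {[p32=p35], [p33=p34]}} (2 elements).


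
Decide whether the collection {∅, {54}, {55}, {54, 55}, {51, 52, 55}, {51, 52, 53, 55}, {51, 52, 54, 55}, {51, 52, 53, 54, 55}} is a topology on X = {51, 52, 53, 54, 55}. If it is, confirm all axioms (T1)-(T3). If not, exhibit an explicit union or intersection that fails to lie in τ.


τ IS a topology on X.

Axiom (T1): ∅ ∈ τ? Yes; X ∈ τ? Yes.
Axiom (T2/T3): check pairwise unions and intersections of members of τ.
All pairwise intersections and unions checked — each lies in τ. Therefore τ satisfies (T1), (T2), (T3): it IS a topology on X.


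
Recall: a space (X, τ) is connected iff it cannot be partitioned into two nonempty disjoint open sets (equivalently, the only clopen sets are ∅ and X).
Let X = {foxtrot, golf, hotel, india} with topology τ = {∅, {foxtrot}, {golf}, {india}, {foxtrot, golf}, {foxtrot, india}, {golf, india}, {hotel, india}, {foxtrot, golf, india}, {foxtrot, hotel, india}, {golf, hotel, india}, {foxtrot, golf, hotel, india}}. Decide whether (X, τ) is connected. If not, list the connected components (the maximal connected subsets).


(X, τ) is disconnected; components = [{foxtrot}, {golf}, {hotel, india}].

Find clopen sets (U ∈ τ with X ∖ U ∈ τ):
  U = ∅, X ∖ U = {foxtrot, golf, hotel, india} — both open, so U is clopen.
  U = {foxtrot}, X ∖ U = {golf, hotel, india} — both open, so U is clopen.
  U = {golf}, X ∖ U = {foxtrot, hotel, india} — both open, so U is clopen.
  U = {foxtrot, golf}, X ∖ U = {hotel, india} — both open, so U is clopen.
  U = {hotel, india}, X ∖ U = {foxtrot, golf} — both open, so U is clopen.
  U = {foxtrot, hotel, india}, X ∖ U = {golf} — both open, so U is clopen.
  U = {golf, hotel, india}, X ∖ U = {foxtrot} — both open, so U is clopen.
  U = {foxtrot, golf, hotel, india}, X ∖ U = ∅ — both open, so U is clopen.
Nontrivial clopen(s) exist: e.g. {golf, hotel, india}. So (X, τ) is disconnected.
Compute connected components by grouping points that agree on all clopens:
  component: {foxtrot}
  component: {golf}
  component: {hotel, india}
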